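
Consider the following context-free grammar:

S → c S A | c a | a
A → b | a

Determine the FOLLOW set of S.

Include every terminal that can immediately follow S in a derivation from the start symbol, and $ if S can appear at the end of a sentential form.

We compute FOLLOW(S) using the standard algorithm.
FOLLOW(S) starts with {$}.
FIRST(A) = {a, b}
FIRST(S) = {a, c}
FOLLOW(A) = {$, a, b}
FOLLOW(S) = {$, a, b}
Therefore, FOLLOW(S) = {$, a, b}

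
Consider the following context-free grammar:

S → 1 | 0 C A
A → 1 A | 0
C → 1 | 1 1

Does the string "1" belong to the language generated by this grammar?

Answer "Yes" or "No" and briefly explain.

Yes - a valid derivation exists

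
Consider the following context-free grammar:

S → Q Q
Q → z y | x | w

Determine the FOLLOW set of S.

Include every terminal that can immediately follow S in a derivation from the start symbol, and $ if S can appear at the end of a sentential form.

We compute FOLLOW(S) using the standard algorithm.
FOLLOW(S) starts with {$}.
FIRST(Q) = {w, x, z}
FIRST(S) = {w, x, z}
FOLLOW(Q) = {$, w, x, z}
FOLLOW(S) = {$}
Therefore, FOLLOW(S) = {$}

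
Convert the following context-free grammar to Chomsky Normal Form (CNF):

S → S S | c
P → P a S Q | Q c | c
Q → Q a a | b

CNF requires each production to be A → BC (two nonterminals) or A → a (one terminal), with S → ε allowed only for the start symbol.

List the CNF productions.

S → c; TA → a; TC → c; P → c; Q → b; S → S S; P → P X0; X0 → TA X1; X1 → S Q; P → Q TC; Q → Q X2; X2 → TA TA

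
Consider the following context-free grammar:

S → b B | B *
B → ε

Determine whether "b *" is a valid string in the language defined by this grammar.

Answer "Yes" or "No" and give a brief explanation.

No - no valid derivation exists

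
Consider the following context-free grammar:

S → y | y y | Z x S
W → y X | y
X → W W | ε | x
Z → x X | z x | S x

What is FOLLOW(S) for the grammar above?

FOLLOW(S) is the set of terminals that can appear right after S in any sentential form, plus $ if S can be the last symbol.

We compute FOLLOW(S) using the standard algorithm.
FOLLOW(S) starts with {$}.
FIRST(S) = {x, y, z}
FIRST(W) = {y}
FIRST(X) = {x, y, ε}
FIRST(Z) = {x, y, z}
FOLLOW(S) = {$, x}
FOLLOW(W) = {x, y}
FOLLOW(X) = {x, y}
FOLLOW(Z) = {x}
Therefore, FOLLOW(S) = {$, x}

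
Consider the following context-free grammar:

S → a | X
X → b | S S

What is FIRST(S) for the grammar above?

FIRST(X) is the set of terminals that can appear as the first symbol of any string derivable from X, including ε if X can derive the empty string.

We compute FIRST(S) using the standard algorithm.
FIRST(S) = {a, b}
FIRST(X) = {a, b}
Therefore, FIRST(S) = {a, b}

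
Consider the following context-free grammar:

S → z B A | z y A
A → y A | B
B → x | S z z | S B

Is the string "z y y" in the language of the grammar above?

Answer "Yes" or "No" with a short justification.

No - no valid derivation exists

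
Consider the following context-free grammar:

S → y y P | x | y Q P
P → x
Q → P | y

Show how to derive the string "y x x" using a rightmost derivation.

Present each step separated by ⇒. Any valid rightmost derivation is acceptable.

S ⇒ y Q P ⇒ y Q x ⇒ y P x ⇒ y x x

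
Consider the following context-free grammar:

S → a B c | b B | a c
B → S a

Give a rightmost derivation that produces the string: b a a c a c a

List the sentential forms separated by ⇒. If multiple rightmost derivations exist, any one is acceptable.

S ⇒ b B ⇒ b S a ⇒ b a B c a ⇒ b a S a c a ⇒ b a a c a c a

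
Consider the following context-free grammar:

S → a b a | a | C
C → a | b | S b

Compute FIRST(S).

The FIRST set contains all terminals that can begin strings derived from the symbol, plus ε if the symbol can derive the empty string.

We compute FIRST(S) using the standard algorithm.
FIRST(C) = {a, b}
FIRST(S) = {a, b}
Therefore, FIRST(S) = {a, b}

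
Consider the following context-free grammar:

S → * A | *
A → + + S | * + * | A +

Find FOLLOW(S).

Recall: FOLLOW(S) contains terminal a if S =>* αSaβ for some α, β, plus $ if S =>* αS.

We compute FOLLOW(S) using the standard algorithm.
FOLLOW(S) starts with {$}.
FIRST(A) = {*, +}
FIRST(S) = {*}
FOLLOW(A) = {$, +}
FOLLOW(S) = {$, +}
Therefore, FOLLOW(S) = {$, +}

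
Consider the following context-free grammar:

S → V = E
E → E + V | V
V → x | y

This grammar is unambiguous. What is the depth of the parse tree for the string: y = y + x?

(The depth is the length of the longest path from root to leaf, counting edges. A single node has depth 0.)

4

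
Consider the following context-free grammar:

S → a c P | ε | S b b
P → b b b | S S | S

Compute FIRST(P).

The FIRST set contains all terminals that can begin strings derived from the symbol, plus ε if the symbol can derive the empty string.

We compute FIRST(P) using the standard algorithm.
FIRST(P) = {a, b, ε}
FIRST(S) = {a, b, ε}
Therefore, FIRST(P) = {a, b, ε}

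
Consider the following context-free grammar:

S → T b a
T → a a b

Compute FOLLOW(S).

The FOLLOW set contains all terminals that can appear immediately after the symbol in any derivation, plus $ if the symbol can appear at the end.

We compute FOLLOW(S) using the standard algorithm.
FOLLOW(S) starts with {$}.
FIRST(S) = {a}
FIRST(T) = {a}
FOLLOW(S) = {$}
FOLLOW(T) = {b}
Therefore, FOLLOW(S) = {$}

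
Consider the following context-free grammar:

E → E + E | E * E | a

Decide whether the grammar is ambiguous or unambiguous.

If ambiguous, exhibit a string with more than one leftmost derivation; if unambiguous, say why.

Ambiguous - the string 'a + a + a * a * a' has two distinct leftmost derivations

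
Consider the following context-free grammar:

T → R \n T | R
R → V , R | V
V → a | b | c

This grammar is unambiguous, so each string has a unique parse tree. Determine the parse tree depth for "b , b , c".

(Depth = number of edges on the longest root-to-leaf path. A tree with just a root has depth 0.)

5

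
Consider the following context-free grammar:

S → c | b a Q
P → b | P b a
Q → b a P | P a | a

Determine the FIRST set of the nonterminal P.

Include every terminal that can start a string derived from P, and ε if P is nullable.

We compute FIRST(P) using the standard algorithm.
FIRST(P) = {b}
FIRST(Q) = {a, b}
FIRST(S) = {b, c}
Therefore, FIRST(P) = {b}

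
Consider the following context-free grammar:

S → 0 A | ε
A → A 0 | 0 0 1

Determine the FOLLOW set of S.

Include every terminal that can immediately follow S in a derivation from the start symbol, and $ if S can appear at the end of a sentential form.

We compute FOLLOW(S) using the standard algorithm.
FOLLOW(S) starts with {$}.
FIRST(A) = {0}
FIRST(S) = {0, ε}
FOLLOW(A) = {$, 0}
FOLLOW(S) = {$}
Therefore, FOLLOW(S) = {$}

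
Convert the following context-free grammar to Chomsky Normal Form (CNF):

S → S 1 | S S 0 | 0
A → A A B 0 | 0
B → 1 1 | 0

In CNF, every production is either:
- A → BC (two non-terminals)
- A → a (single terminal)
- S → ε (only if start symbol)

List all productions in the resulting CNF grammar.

T1 → 1; T0 → 0; S → 0; A → 0; B → 0; S → S T1; S → S X0; X0 → S T0; A → A X1; X1 → A X2; X2 → B T0; B → T1 T1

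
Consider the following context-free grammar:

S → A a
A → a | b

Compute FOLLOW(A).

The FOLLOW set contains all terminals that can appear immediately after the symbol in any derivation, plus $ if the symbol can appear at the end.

We compute FOLLOW(A) using the standard algorithm.
FOLLOW(S) starts with {$}.
FIRST(A) = {a, b}
FIRST(S) = {a, b}
FOLLOW(A) = {a}
FOLLOW(S) = {$}
Therefore, FOLLOW(A) = {a}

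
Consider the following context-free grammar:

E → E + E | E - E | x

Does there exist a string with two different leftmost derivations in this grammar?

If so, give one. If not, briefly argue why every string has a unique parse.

Yes - the string 'x - x + x + x - x' has two distinct leftmost derivations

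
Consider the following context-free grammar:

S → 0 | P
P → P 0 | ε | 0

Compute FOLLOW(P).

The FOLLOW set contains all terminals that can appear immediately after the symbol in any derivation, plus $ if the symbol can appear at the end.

We compute FOLLOW(P) using the standard algorithm.
FOLLOW(S) starts with {$}.
FIRST(P) = {0, ε}
FIRST(S) = {0, ε}
FOLLOW(P) = {$, 0}
FOLLOW(S) = {$}
Therefore, FOLLOW(P) = {$, 0}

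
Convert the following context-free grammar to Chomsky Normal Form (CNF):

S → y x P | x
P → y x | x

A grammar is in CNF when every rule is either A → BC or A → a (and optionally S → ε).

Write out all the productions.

TY → y; TX → x; S → x; P → x; S → TY X0; X0 → TX P; P → TY TX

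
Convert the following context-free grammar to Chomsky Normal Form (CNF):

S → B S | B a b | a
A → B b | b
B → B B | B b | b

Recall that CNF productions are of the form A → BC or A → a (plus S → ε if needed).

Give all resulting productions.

TA → a; TB → b; S → a; A → b; B → b; S → B S; S → B X0; X0 → TA TB; A → B TB; B → B B; B → B TB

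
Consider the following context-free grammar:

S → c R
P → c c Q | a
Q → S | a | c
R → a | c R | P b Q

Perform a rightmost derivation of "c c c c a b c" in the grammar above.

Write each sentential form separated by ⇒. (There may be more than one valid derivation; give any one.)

S ⇒ c R ⇒ c c R ⇒ c c P b Q ⇒ c c P b c ⇒ c c c c Q b c ⇒ c c c c a b c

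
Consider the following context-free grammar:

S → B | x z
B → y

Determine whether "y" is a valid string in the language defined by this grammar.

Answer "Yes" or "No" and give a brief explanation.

Yes - a valid derivation exists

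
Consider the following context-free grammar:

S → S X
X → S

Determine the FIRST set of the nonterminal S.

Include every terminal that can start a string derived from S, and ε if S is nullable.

We compute FIRST(S) using the standard algorithm.
FIRST(S) = {}
FIRST(X) = {}
Therefore, FIRST(S) = {}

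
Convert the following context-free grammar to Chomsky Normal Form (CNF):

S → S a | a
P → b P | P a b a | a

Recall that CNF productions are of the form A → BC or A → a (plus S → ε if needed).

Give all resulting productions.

TA → a; S → a; TB → b; P → a; S → S TA; P → TB P; P → P X0; X0 → TA X1; X1 → TB TA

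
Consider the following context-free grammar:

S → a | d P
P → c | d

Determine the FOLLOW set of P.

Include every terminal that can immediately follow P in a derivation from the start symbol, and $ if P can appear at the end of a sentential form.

We compute FOLLOW(P) using the standard algorithm.
FOLLOW(S) starts with {$}.
FIRST(P) = {c, d}
FIRST(S) = {a, d}
FOLLOW(P) = {$}
FOLLOW(S) = {$}
Therefore, FOLLOW(P) = {$}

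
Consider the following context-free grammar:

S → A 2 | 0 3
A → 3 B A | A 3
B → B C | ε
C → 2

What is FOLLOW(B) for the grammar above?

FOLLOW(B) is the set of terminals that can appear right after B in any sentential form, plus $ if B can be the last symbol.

We compute FOLLOW(B) using the standard algorithm.
FOLLOW(S) starts with {$}.
FIRST(A) = {3}
FIRST(B) = {2, ε}
FIRST(C) = {2}
FIRST(S) = {0, 3}
FOLLOW(A) = {2, 3}
FOLLOW(B) = {2, 3}
FOLLOW(C) = {2, 3}
FOLLOW(S) = {$}
Therefore, FOLLOW(B) = {2, 3}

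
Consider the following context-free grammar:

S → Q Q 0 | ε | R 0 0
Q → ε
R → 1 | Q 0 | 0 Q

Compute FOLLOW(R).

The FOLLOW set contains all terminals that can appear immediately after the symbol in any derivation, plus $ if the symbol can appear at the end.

We compute FOLLOW(R) using the standard algorithm.
FOLLOW(S) starts with {$}.
FIRST(Q) = {ε}
FIRST(R) = {0, 1}
FIRST(S) = {0, 1, ε}
FOLLOW(Q) = {0}
FOLLOW(R) = {0}
FOLLOW(S) = {$}
Therefore, FOLLOW(R) = {0}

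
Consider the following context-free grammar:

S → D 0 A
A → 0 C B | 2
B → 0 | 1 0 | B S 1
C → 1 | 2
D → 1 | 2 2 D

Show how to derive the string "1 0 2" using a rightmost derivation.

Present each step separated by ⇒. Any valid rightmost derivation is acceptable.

S ⇒ D 0 A ⇒ D 0 2 ⇒ 1 0 2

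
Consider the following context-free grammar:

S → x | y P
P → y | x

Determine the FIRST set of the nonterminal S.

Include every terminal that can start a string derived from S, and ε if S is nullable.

We compute FIRST(S) using the standard algorithm.
FIRST(P) = {x, y}
FIRST(S) = {x, y}
Therefore, FIRST(S) = {x, y}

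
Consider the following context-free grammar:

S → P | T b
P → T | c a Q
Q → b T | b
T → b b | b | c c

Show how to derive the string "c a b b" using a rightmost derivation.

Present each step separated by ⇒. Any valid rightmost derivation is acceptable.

S ⇒ P ⇒ c a Q ⇒ c a b T ⇒ c a b b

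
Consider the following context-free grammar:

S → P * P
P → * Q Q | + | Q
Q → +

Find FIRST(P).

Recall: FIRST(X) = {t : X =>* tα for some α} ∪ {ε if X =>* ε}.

We compute FIRST(P) using the standard algorithm.
FIRST(P) = {*, +}
FIRST(Q) = {+}
FIRST(S) = {*, +}
Therefore, FIRST(P) = {*, +}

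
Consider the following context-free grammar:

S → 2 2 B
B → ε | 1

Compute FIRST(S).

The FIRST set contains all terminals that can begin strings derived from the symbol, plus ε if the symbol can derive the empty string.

We compute FIRST(S) using the standard algorithm.
FIRST(B) = {1, ε}
FIRST(S) = {2}
Therefore, FIRST(S) = {2}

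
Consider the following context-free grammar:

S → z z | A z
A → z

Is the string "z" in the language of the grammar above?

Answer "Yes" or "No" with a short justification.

No - no valid derivation exists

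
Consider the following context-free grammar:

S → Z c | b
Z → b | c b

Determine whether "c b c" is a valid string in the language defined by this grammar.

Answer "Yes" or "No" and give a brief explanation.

Yes - a valid derivation exists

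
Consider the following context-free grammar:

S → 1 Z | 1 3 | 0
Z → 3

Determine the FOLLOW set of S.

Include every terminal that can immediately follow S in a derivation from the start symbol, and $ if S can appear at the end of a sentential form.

We compute FOLLOW(S) using the standard algorithm.
FOLLOW(S) starts with {$}.
FIRST(S) = {0, 1}
FIRST(Z) = {3}
FOLLOW(S) = {$}
FOLLOW(Z) = {$}
Therefore, FOLLOW(S) = {$}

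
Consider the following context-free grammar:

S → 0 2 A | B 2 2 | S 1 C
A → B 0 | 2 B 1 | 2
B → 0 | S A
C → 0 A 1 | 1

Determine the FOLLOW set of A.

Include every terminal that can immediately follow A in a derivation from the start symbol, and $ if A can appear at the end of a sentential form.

We compute FOLLOW(A) using the standard algorithm.
FOLLOW(S) starts with {$}.
FIRST(A) = {0, 2}
FIRST(B) = {0}
FIRST(C) = {0, 1}
FIRST(S) = {0}
FOLLOW(A) = {$, 0, 1, 2}
FOLLOW(B) = {0, 1, 2}
FOLLOW(C) = {$, 0, 1, 2}
FOLLOW(S) = {$, 0, 1, 2}
Therefore, FOLLOW(A) = {$, 0, 1, 2}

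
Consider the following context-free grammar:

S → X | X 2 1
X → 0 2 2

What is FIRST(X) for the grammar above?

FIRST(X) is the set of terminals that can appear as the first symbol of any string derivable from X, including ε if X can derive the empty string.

We compute FIRST(X) using the standard algorithm.
FIRST(S) = {0}
FIRST(X) = {0}
Therefore, FIRST(X) = {0}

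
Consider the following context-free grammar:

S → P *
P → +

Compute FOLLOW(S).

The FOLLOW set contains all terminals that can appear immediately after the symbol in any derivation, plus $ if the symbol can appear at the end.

We compute FOLLOW(S) using the standard algorithm.
FOLLOW(S) starts with {$}.
FIRST(P) = {+}
FIRST(S) = {+}
FOLLOW(P) = {*}
FOLLOW(S) = {$}
Therefore, FOLLOW(S) = {$}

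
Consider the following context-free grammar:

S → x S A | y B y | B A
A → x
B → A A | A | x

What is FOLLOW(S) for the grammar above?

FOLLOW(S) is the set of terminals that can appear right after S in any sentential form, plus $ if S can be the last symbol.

We compute FOLLOW(S) using the standard algorithm.
FOLLOW(S) starts with {$}.
FIRST(A) = {x}
FIRST(B) = {x}
FIRST(S) = {x, y}
FOLLOW(A) = {$, x, y}
FOLLOW(B) = {x, y}
FOLLOW(S) = {$, x}
Therefore, FOLLOW(S) = {$, x}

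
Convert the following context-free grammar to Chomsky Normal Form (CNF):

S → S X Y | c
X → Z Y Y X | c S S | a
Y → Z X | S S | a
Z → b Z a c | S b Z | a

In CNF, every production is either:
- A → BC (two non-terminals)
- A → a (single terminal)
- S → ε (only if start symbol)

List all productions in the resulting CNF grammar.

S → c; TC → c; X → a; Y → a; TB → b; TA → a; Z → a; S → S X0; X0 → X Y; X → Z X1; X1 → Y X2; X2 → Y X; X → TC X3; X3 → S S; Y → Z X; Y → S S; Z → TB X4; X4 → Z X5; X5 → TA TC; Z → S X6; X6 → TB Z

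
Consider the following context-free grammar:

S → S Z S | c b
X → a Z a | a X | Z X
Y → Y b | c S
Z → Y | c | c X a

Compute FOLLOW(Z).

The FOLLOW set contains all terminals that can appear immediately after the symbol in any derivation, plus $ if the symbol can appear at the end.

We compute FOLLOW(Z) using the standard algorithm.
FOLLOW(S) starts with {$}.
FIRST(S) = {c}
FIRST(X) = {a, c}
FIRST(Y) = {c}
FIRST(Z) = {c}
FOLLOW(S) = {$, a, b, c}
FOLLOW(X) = {a}
FOLLOW(Y) = {a, b, c}
FOLLOW(Z) = {a, c}
Therefore, FOLLOW(Z) = {a, c}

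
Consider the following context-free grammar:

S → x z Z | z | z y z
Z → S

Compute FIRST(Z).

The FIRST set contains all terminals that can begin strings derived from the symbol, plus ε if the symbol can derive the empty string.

We compute FIRST(Z) using the standard algorithm.
FIRST(S) = {x, z}
FIRST(Z) = {x, z}
Therefore, FIRST(Z) = {x, z}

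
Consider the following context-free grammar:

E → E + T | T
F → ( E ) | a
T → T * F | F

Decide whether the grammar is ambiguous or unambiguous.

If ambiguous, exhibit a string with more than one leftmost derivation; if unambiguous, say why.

Unambiguous - every string in the language has a unique leftmost derivation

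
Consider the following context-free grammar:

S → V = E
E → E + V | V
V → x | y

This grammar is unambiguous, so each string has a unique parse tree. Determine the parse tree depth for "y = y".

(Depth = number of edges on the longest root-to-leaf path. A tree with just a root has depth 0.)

3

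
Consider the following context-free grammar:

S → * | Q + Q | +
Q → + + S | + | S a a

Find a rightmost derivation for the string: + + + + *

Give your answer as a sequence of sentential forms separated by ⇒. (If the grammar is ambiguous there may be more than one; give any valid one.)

S ⇒ Q + Q ⇒ Q + + + S ⇒ Q + + + * ⇒ + + + + *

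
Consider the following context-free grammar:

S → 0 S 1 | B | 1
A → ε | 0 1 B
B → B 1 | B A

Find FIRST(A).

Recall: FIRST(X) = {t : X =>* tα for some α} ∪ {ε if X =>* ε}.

We compute FIRST(A) using the standard algorithm.
FIRST(A) = {0, ε}
FIRST(B) = {}
FIRST(S) = {0, 1}
Therefore, FIRST(A) = {0, ε}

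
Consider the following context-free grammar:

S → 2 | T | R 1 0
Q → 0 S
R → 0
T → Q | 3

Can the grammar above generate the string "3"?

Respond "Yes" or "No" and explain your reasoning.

Yes - a valid derivation exists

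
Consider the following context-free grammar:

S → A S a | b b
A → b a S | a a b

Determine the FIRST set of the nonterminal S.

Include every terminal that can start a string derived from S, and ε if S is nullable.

We compute FIRST(S) using the standard algorithm.
FIRST(A) = {a, b}
FIRST(S) = {a, b}
Therefore, FIRST(S) = {a, b}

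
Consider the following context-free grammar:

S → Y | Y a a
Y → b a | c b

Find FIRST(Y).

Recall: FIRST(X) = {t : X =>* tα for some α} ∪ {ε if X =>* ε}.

We compute FIRST(Y) using the standard algorithm.
FIRST(S) = {b, c}
FIRST(Y) = {b, c}
Therefore, FIRST(Y) = {b, c}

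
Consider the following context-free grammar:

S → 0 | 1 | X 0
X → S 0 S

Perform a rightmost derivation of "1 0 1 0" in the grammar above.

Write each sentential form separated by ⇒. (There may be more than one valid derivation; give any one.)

S ⇒ X 0 ⇒ S 0 S 0 ⇒ S 0 1 0 ⇒ 1 0 1 0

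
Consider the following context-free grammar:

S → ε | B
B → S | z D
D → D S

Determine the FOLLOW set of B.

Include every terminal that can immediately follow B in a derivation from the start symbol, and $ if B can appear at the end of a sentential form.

We compute FOLLOW(B) using the standard algorithm.
FOLLOW(S) starts with {$}.
FIRST(B) = {z, ε}
FIRST(D) = {}
FIRST(S) = {z, ε}
FOLLOW(B) = {$, z}
FOLLOW(D) = {$, z}
FOLLOW(S) = {$, z}
Therefore, FOLLOW(B) = {$, z}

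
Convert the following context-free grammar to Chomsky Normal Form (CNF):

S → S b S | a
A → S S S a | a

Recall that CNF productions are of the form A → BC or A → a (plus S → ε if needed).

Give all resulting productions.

TB → b; S → a; TA → a; A → a; S → S X0; X0 → TB S; A → S X1; X1 → S X2; X2 → S TA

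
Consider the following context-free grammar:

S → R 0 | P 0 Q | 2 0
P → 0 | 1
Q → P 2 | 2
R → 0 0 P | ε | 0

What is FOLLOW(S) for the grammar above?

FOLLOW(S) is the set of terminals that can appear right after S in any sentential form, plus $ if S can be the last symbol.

We compute FOLLOW(S) using the standard algorithm.
FOLLOW(S) starts with {$}.
FIRST(P) = {0, 1}
FIRST(Q) = {0, 1, 2}
FIRST(R) = {0, ε}
FIRST(S) = {0, 1, 2}
FOLLOW(P) = {0, 2}
FOLLOW(Q) = {$}
FOLLOW(R) = {0}
FOLLOW(S) = {$}
Therefore, FOLLOW(S) = {$}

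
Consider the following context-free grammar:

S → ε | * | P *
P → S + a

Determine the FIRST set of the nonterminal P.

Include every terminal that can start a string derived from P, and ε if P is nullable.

We compute FIRST(P) using the standard algorithm.
FIRST(P) = {*, +}
FIRST(S) = {*, +, ε}
Therefore, FIRST(P) = {*, +}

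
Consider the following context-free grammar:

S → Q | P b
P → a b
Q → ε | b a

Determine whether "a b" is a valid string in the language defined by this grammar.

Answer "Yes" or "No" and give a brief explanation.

No - no valid derivation exists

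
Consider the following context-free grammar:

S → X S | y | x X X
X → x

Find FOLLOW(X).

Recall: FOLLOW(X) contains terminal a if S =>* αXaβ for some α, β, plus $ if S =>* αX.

We compute FOLLOW(X) using the standard algorithm.
FOLLOW(S) starts with {$}.
FIRST(S) = {x, y}
FIRST(X) = {x}
FOLLOW(S) = {$}
FOLLOW(X) = {$, x, y}
Therefore, FOLLOW(X) = {$, x, y}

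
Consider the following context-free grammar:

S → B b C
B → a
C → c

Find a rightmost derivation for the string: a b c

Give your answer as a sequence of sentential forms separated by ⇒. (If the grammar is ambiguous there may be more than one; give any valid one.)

S ⇒ B b C ⇒ B b c ⇒ a b c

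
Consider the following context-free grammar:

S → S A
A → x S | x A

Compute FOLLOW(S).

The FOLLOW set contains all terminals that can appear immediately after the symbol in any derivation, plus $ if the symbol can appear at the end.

We compute FOLLOW(S) using the standard algorithm.
FOLLOW(S) starts with {$}.
FIRST(A) = {x}
FIRST(S) = {}
FOLLOW(A) = {$, x}
FOLLOW(S) = {$, x}
Therefore, FOLLOW(S) = {$, x}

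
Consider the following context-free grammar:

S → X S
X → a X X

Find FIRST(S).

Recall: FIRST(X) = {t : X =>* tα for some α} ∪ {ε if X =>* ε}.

We compute FIRST(S) using the standard algorithm.
FIRST(S) = {a}
FIRST(X) = {a}
Therefore, FIRST(S) = {a}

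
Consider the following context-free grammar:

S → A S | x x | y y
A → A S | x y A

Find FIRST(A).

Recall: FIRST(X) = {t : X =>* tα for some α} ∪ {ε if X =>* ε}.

We compute FIRST(A) using the standard algorithm.
FIRST(A) = {x}
FIRST(S) = {x, y}
Therefore, FIRST(A) = {x}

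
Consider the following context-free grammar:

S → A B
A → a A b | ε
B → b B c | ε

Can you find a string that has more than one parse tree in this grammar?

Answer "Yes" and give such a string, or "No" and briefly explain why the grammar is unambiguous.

No - the grammar is unambiguous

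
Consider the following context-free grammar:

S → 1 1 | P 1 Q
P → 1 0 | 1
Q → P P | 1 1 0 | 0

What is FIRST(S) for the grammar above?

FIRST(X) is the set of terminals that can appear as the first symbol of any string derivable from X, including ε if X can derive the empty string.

We compute FIRST(S) using the standard algorithm.
FIRST(P) = {1}
FIRST(Q) = {0, 1}
FIRST(S) = {1}
Therefore, FIRST(S) = {1}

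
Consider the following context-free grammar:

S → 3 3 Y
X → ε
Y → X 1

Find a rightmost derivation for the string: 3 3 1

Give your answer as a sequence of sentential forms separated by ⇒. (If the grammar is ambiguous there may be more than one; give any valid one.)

S ⇒ 3 3 Y ⇒ 3 3 X 1 ⇒ 3 3 1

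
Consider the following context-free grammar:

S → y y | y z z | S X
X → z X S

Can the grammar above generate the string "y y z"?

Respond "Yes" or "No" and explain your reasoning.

No - no valid derivation exists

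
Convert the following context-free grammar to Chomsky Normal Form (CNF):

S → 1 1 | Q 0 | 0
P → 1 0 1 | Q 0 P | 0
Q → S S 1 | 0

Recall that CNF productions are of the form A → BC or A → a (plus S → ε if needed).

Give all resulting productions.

T1 → 1; T0 → 0; S → 0; P → 0; Q → 0; S → T1 T1; S → Q T0; P → T1 X0; X0 → T0 T1; P → Q X1; X1 → T0 P; Q → S X2; X2 → S T1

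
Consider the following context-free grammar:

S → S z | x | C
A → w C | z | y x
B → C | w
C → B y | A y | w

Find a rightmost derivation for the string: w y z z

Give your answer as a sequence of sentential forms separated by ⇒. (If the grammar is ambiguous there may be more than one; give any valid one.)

S ⇒ S z ⇒ S z z ⇒ C z z ⇒ B y z z ⇒ w y z z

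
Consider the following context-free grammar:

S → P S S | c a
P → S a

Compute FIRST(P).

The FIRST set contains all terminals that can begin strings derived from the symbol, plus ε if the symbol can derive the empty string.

We compute FIRST(P) using the standard algorithm.
FIRST(P) = {c}
FIRST(S) = {c}
Therefore, FIRST(P) = {c}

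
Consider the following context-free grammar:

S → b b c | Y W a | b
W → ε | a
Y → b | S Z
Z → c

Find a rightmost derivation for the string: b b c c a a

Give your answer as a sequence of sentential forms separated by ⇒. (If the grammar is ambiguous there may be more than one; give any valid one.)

S ⇒ Y W a ⇒ Y a a ⇒ S Z a a ⇒ S c a a ⇒ b b c c a a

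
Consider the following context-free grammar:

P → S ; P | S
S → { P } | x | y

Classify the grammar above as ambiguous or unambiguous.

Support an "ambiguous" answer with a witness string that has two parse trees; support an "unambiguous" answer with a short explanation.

Unambiguous - every string in the language has a unique parse tree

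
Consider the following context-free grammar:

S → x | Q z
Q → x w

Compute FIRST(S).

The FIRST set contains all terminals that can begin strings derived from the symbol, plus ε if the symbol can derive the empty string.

We compute FIRST(S) using the standard algorithm.
FIRST(Q) = {x}
FIRST(S) = {x}
Therefore, FIRST(S) = {x}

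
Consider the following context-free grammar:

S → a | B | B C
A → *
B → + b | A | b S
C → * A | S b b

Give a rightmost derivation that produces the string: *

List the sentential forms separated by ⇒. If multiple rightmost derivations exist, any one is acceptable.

S ⇒ B ⇒ A ⇒ *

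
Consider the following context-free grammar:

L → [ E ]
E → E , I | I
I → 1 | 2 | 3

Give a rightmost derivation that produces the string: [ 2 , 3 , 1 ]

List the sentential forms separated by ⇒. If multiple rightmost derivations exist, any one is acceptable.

L ⇒ [ E ] ⇒ [ E , I ] ⇒ [ E , 1 ] ⇒ [ E , I , 1 ] ⇒ [ E , 3 , 1 ] ⇒ [ I , 3 , 1 ] ⇒ [ 2 , 3 , 1 ]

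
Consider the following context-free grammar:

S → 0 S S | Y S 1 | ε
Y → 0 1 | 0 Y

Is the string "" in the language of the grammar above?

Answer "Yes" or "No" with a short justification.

Yes - a valid derivation exists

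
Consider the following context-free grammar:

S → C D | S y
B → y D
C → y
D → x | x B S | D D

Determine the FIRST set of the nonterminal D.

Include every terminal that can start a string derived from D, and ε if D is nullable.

We compute FIRST(D) using the standard algorithm.
FIRST(B) = {y}
FIRST(C) = {y}
FIRST(D) = {x}
FIRST(S) = {y}
Therefore, FIRST(D) = {x}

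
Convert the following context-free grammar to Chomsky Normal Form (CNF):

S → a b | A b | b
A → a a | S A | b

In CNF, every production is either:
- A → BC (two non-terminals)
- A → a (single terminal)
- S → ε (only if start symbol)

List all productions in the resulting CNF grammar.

TA → a; TB → b; S → b; A → b; S → TA TB; S → A TB; A → TA TA; A → S A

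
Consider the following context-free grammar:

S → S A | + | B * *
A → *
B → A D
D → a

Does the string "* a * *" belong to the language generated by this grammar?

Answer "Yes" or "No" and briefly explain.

Yes - a valid derivation exists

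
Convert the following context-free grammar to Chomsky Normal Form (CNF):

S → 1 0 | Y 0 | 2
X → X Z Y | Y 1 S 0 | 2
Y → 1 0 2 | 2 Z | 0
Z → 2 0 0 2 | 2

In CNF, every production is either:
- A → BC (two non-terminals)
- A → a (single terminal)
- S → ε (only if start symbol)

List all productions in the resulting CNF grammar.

T1 → 1; T0 → 0; S → 2; X → 2; T2 → 2; Y → 0; Z → 2; S → T1 T0; S → Y T0; X → X X0; X0 → Z Y; X → Y X1; X1 → T1 X2; X2 → S T0; Y → T1 X3; X3 → T0 T2; Y → T2 Z; Z → T2 X4; X4 → T0 X5; X5 → T0 T2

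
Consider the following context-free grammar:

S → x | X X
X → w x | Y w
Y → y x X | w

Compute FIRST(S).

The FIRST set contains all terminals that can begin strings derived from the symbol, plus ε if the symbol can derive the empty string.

We compute FIRST(S) using the standard algorithm.
FIRST(S) = {w, x, y}
FIRST(X) = {w, y}
FIRST(Y) = {w, y}
Therefore, FIRST(S) = {w, x, y}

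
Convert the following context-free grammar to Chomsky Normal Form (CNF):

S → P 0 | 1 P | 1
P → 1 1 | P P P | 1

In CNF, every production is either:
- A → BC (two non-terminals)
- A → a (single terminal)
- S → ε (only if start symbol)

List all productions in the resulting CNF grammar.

T0 → 0; T1 → 1; S → 1; P → 1; S → P T0; S → T1 P; P → T1 T1; P → P X0; X0 → P P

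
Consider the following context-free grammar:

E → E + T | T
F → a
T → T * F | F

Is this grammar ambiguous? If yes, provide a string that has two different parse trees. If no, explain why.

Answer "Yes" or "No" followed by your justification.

No - the grammar is unambiguous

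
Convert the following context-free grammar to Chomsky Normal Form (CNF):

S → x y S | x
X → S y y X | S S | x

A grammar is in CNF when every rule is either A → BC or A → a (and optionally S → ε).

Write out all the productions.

TX → x; TY → y; S → x; X → x; S → TX X0; X0 → TY S; X → S X1; X1 → TY X2; X2 → TY X; X → S S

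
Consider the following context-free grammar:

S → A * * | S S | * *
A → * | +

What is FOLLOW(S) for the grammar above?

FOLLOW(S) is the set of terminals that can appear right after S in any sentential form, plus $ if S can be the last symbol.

We compute FOLLOW(S) using the standard algorithm.
FOLLOW(S) starts with {$}.
FIRST(A) = {*, +}
FIRST(S) = {*, +}
FOLLOW(A) = {*}
FOLLOW(S) = {$, *, +}
Therefore, FOLLOW(S) = {$, *, +}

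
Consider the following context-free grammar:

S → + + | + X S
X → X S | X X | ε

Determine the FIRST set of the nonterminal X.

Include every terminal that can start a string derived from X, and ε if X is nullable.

We compute FIRST(X) using the standard algorithm.
FIRST(S) = {+}
FIRST(X) = {+, ε}
Therefore, FIRST(X) = {+, ε}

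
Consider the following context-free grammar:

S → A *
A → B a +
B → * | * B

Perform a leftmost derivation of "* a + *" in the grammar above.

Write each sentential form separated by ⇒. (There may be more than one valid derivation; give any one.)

S ⇒ A * ⇒ B a + * ⇒ * a + *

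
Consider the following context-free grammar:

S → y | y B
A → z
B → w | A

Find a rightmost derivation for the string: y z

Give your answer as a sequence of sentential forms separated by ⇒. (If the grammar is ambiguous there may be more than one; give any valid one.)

S ⇒ y B ⇒ y A ⇒ y z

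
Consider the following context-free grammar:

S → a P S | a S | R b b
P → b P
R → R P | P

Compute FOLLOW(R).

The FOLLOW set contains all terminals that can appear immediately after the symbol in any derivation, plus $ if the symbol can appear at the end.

We compute FOLLOW(R) using the standard algorithm.
FOLLOW(S) starts with {$}.
FIRST(P) = {b}
FIRST(R) = {b}
FIRST(S) = {a, b}
FOLLOW(P) = {a, b}
FOLLOW(R) = {b}
FOLLOW(S) = {$}
Therefore, FOLLOW(R) = {b}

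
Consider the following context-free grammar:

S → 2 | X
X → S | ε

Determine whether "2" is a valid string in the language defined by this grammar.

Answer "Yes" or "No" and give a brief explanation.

Yes - a valid derivation exists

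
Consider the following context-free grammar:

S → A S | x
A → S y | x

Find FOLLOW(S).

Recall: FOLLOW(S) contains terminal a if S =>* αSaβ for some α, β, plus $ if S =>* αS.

We compute FOLLOW(S) using the standard algorithm.
FOLLOW(S) starts with {$}.
FIRST(A) = {x}
FIRST(S) = {x}
FOLLOW(A) = {x}
FOLLOW(S) = {$, y}
Therefore, FOLLOW(S) = {$, y}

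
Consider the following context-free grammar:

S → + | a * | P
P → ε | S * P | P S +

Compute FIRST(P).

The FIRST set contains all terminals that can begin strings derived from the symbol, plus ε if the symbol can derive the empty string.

We compute FIRST(P) using the standard algorithm.
FIRST(P) = {*, +, a, ε}
FIRST(S) = {*, +, a, ε}
Therefore, FIRST(P) = {*, +, a, ε}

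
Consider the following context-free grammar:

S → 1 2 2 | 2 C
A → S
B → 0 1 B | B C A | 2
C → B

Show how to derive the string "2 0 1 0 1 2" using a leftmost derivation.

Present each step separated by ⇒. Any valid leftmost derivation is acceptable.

S ⇒ 2 C ⇒ 2 B ⇒ 2 0 1 B ⇒ 2 0 1 0 1 B ⇒ 2 0 1 0 1 2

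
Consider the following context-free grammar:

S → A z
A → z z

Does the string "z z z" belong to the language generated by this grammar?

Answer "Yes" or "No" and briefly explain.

Yes - a valid derivation exists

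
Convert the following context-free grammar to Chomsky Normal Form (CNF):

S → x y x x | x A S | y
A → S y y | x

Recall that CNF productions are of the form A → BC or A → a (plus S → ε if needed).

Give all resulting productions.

TX → x; TY → y; S → y; A → x; S → TX X0; X0 → TY X1; X1 → TX TX; S → TX X2; X2 → A S; A → S X3; X3 → TY TY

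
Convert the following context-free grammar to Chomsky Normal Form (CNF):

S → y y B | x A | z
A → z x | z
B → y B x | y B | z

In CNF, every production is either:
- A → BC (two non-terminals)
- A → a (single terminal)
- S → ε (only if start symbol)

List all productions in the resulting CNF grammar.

TY → y; TX → x; S → z; TZ → z; A → z; B → z; S → TY X0; X0 → TY B; S → TX A; A → TZ TX; B → TY X1; X1 → B TX; B → TY B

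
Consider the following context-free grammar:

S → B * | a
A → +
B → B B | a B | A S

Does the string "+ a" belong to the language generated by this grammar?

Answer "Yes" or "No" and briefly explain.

No - no valid derivation exists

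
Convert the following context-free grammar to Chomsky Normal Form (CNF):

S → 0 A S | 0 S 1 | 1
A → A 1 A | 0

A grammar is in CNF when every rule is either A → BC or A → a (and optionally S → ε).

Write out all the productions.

T0 → 0; T1 → 1; S → 1; A → 0; S → T0 X0; X0 → A S; S → T0 X1; X1 → S T1; A → A X2; X2 → T1 A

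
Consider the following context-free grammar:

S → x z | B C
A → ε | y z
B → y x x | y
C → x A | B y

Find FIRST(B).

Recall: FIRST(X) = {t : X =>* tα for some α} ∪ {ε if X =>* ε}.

We compute FIRST(B) using the standard algorithm.
FIRST(A) = {y, ε}
FIRST(B) = {y}
FIRST(C) = {x, y}
FIRST(S) = {x, y}
Therefore, FIRST(B) = {y}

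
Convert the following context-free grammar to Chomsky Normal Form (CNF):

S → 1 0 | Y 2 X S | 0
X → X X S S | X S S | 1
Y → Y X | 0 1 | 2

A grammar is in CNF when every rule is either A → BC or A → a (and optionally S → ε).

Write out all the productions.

T1 → 1; T0 → 0; T2 → 2; S → 0; X → 1; Y → 2; S → T1 T0; S → Y X0; X0 → T2 X1; X1 → X S; X → X X2; X2 → X X3; X3 → S S; X → X X4; X4 → S S; Y → Y X; Y → T0 T1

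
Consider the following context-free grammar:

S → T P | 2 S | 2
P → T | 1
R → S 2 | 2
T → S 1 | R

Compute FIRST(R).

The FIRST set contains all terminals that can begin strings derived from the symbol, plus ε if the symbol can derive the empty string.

We compute FIRST(R) using the standard algorithm.
FIRST(P) = {1, 2}
FIRST(R) = {2}
FIRST(S) = {2}
FIRST(T) = {2}
Therefore, FIRST(R) = {2}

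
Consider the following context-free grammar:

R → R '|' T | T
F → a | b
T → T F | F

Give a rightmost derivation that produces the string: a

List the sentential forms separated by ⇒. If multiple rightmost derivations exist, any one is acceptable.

R ⇒ T ⇒ F ⇒ a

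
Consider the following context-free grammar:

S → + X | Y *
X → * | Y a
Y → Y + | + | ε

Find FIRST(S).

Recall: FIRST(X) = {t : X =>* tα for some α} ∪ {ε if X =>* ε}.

We compute FIRST(S) using the standard algorithm.
FIRST(S) = {*, +}
FIRST(X) = {*, +, a}
FIRST(Y) = {+, ε}
Therefore, FIRST(S) = {*, +}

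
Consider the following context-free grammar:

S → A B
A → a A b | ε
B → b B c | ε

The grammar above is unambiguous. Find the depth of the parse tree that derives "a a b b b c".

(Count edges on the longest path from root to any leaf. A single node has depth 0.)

4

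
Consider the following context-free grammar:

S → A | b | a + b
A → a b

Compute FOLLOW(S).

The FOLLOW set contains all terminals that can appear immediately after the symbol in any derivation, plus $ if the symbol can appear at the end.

We compute FOLLOW(S) using the standard algorithm.
FOLLOW(S) starts with {$}.
FIRST(A) = {a}
FIRST(S) = {a, b}
FOLLOW(A) = {$}
FOLLOW(S) = {$}
Therefore, FOLLOW(S) = {$}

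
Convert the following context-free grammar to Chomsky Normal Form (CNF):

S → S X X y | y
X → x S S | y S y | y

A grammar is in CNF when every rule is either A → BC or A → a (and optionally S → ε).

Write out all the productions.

TY → y; S → y; TX → x; X → y; S → S X0; X0 → X X1; X1 → X TY; X → TX X2; X2 → S S; X → TY X3; X3 → S TY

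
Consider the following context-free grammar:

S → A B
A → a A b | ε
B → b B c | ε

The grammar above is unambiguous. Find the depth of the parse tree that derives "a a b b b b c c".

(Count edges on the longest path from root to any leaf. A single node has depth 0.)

4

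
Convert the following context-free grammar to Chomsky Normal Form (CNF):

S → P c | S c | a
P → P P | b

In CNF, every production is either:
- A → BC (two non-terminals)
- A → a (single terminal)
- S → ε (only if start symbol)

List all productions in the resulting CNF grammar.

TC → c; S → a; P → b; S → P TC; S → S TC; P → P P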